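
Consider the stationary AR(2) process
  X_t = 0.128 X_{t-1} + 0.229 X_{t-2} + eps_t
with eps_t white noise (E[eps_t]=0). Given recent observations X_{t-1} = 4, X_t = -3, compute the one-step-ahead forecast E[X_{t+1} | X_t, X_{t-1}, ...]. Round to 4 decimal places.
E[X_{t+1} \mid \mathcal F_t] = 0.5320

For an AR(p) model X_t = c + sum_i phi_i X_{t-i} + eps_t, the
one-step-ahead conditional mean is
  E[X_{t+1} | X_t, ...] = c + sum_i phi_i X_{t+1-i}.
Substitute known values:
  E[X_{t+1} | ...] = (0.128) * (-3) + (0.229) * (4)
                   = 0.5320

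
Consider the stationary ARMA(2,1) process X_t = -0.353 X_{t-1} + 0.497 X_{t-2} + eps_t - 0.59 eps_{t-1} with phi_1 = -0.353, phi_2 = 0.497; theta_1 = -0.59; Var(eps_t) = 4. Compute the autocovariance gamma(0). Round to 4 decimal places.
\gamma(0) = 22.7794

Multiply the model equation by X_{t-k} and take expectations. With theta_0 = psi_0 = 1 and psi_j the MA(infinity) weights, this gives
  gamma(k) - sum_i phi_i gamma(k-i) = c_k,
  c_k = sigma^2 * sum_{j=k..q} theta_j psi_{j-k}   (c_k = 0 for k > q),
using gamma(-m) = gamma(m).
psi-weights needed (psi_j = theta_j + sum_i phi_i psi_{j-i}):
  psi_1 = theta_1 + phi_1 = -0.59 + (-0.353) = -0.943
Right-hand sides:
  c_0 = sigma^2 (1 + theta_1 psi_1) = 4 * (1 + (-0.59)(-0.943)) = 4 * 1.55637 = 6.22548
  c_1 = sigma^2 theta_1 = 4 * (-0.59) = -2.36
  c_2 = 0
Equations for k = 0, 1, 2 (AR order 2, c_2 = 0):
  (E0) gamma(0) = phi_1 gamma(1) + phi_2 gamma(2) + c_0
  (E1) gamma(1) = phi_1 gamma(0) + phi_2 gamma(1) + c_1
  (E2) gamma(2) = phi_1 gamma(1) + phi_2 gamma(0)
From (E1): gamma(1) = A gamma(0) + B with
  A = phi_1 / (1 - phi_2) = -0.353 / 0.503 = -0.701789,   B = c_1 / (1 - phi_2) = -2.36 / 0.503 = -4.691849.
Insert (E2) into (E0): gamma(0) (1 - phi_2^2) = phi_1 (1 + phi_2) gamma(1) + c_0.
  phi_1 (1 + phi_2) = (-0.353)(1.497) = -0.528441,   1 - phi_2^2 = 0.752991.
Replace gamma(1) by A gamma(0) + B and collect gamma(0):
  gamma(0) [0.752991 - (-0.528441)(-0.701789)] = (-0.528441)(-4.691849) + 6.22548
  gamma(0) * 0.382137 = 8.704845
  gamma(0) = 8.704845 / 0.382137 = 22.779397.
Therefore gamma(0) = 22.7794 (to 4 decimal places).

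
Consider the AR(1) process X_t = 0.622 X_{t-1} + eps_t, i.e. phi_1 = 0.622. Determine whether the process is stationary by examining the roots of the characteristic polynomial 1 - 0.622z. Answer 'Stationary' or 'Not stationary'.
\text{Stationary}

The AR(p) characteristic polynomial is P(z) = 1 - 0.622z.
Stationarity requires all roots to lie outside the unit circle, i.e. |z| > 1 for every root.
This is linear in z: 1 + (-0.622) z = 0  =>  z = -1/(-0.622) = 1.607717,  |z| = 1.607717.
Moduli of all roots: 1.6077.
All moduli strictly greater than 1? Yes.
Verdict: Stationary.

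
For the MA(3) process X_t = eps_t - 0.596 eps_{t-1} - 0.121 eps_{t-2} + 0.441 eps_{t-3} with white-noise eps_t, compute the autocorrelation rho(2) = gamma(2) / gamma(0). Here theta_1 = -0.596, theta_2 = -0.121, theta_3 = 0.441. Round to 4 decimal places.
\rho(2) = -0.2454

For an MA(q) process with theta_0 = 1, the autocovariance is
  gamma(k) = sigma^2 * sum_{i=0..q-k} theta_i * theta_{i+k},
and rho(k) = gamma(k) / gamma(0). Sigma^2 cancels.
  numerator   = (1)*(-0.121) + (-0.596)*(0.441) = -0.383836.
  denominator = (1)^2 + (-0.596)^2 + (-0.121)^2 + (0.441)^2 = 1.564338.
  rho(2) = -0.383836 / 1.564338 = -0.2454.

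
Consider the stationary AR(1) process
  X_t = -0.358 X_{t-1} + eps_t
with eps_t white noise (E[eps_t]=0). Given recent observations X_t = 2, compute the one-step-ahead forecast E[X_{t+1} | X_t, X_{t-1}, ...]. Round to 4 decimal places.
E[X_{t+1} \mid \mathcal F_t] = -0.7160

For an AR(p) model X_t = c + sum_i phi_i X_{t-i} + eps_t, the
one-step-ahead conditional mean is
  E[X_{t+1} | X_t, ...] = c + sum_i phi_i X_{t+1-i}.
Substitute known values:
  E[X_{t+1} | ...] = (-0.358) * (2)
                   = -0.7160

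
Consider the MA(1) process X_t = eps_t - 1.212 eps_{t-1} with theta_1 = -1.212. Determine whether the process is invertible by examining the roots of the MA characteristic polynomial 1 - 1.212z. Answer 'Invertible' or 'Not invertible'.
\text{Not invertible}

The MA(q) characteristic polynomial is P(z) = 1 - 1.212z.
Invertibility requires all roots to lie outside the unit circle, i.e. |z| > 1 for every root.
This is linear in z: 1 + (-1.212) z = 0  =>  z = -1/(-1.212) = 0.825083,  |z| = 0.825083.
Moduli of all roots: 0.8251.
All moduli strictly greater than 1? No.
Verdict: Not invertible.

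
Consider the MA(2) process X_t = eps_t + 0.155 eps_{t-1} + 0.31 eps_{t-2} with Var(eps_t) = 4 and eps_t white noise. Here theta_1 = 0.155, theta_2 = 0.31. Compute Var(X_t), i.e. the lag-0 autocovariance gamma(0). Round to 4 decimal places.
\gamma(0) = 4.4805

For an MA(q) process X_t = eps_t + sum_i theta_i eps_{t-i} with
Var(eps_t) = sigma^2, the variance is
  gamma(0) = sigma^2 * (1 + sum_i theta_i^2).
  sum_i theta_i^2 = (0.155)^2 + (0.31)^2 = 0.024025 + 0.0961 = 0.120125.
  gamma(0) = 4 * (1 + 0.120125) = 4 * 1.120125 = 4.4805.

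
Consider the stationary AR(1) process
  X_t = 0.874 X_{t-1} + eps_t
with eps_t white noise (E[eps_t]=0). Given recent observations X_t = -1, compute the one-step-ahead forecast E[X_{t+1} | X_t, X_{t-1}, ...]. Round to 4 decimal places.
E[X_{t+1} \mid \mathcal F_t] = -0.8740

For an AR(p) model X_t = c + sum_i phi_i X_{t-i} + eps_t, the
one-step-ahead conditional mean is
  E[X_{t+1} | X_t, ...] = c + sum_i phi_i X_{t+1-i}.
Substitute known values:
  E[X_{t+1} | ...] = (0.874) * (-1)
                   = -0.8740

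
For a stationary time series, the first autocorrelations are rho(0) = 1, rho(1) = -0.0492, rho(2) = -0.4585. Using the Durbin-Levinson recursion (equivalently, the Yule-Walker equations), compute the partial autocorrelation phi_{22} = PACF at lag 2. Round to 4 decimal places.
\phi_{22} = -0.4620

The PACF at lag k is phi_{kk}, the last component of the solution
to the Yule-Walker system G_k phi = r_k where
  (G_k)_{ij} = rho(|i - j|), (r_k)_i = rho(i), i,j = 1..k.
Equivalently, Durbin-Levinson gives phi_{kk} iteratively:
  phi_{11} = rho(1)
  phi_{kk} = [rho(k) - sum_{j=1..k-1} phi_{k-1,j} rho(k-j)]
            / [1 - sum_{j=1..k-1} phi_{k-1,j} rho(j)],
  phi_{k,j} = phi_{k-1,j} - phi_{kk} phi_{k-1,k-j},  j = 1..k-1.
Step k = 1:
  phi_11 = rho(1) = -0.0492.
Step k = 2:
  phi_22 = [rho(2) - phi_11 rho(1)] / [1 - phi_11 rho(1)] = [-0.4585 - (-0.0492)(-0.0492)] / [1 - (-0.0492)(-0.0492)]
         = -0.46092064 / 0.99757936 = -0.462.
Therefore phi_{22} = -0.4620.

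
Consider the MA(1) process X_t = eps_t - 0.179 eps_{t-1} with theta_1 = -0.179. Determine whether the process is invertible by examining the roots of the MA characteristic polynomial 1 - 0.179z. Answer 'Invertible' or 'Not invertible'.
\text{Invertible}

The MA(q) characteristic polynomial is P(z) = 1 - 0.179z.
Invertibility requires all roots to lie outside the unit circle, i.e. |z| > 1 for every root.
This is linear in z: 1 + (-0.179) z = 0  =>  z = -1/(-0.179) = 5.586592,  |z| = 5.586592.
Moduli of all roots: 5.5866.
All moduli strictly greater than 1? Yes.
Verdict: Invertible.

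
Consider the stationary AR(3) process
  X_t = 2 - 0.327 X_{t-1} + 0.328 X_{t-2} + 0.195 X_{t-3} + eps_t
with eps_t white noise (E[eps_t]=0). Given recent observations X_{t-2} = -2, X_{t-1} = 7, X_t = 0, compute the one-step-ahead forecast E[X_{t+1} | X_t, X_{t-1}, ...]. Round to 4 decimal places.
E[X_{t+1} \mid \mathcal F_t] = 3.9060

For an AR(p) model X_t = c + sum_i phi_i X_{t-i} + eps_t, the
one-step-ahead conditional mean is
  E[X_{t+1} | X_t, ...] = c + sum_i phi_i X_{t+1-i}.
Substitute known values:
  E[X_{t+1} | ...] = 2 + (-0.327) * (0) + (0.328) * (7) + (0.195) * (-2)
                   = 3.9060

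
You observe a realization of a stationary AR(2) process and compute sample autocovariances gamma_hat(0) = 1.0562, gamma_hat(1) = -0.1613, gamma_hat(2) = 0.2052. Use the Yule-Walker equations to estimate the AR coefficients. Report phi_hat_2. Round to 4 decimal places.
\hat\phi_{2} = 0.1750

The Yule-Walker equations for an AR(p) process read, in matrix form,
  Gamma_p phi = r_p,   with   (Gamma_p)_{ij} = gamma(|i - j|),
                       (r_p)_i = gamma(i),   i,j = 1..p.
Substitute the sample gammas (Toeplitz matrix and right-hand side of size 2):
  Gamma_p = [[1.0562, -0.1613], [-0.1613, 1.0562]]
  r_p     = [-0.1613, 0.2052]
Written out:
  1.0562 phi_1 - 0.1613 phi_2 = -0.1613
  -0.1613 phi_1 + 1.0562 phi_2 = 0.2052
Solve by Cramer's rule:
  det = gamma(0)^2 - gamma(1)^2 = (1.0562)^2 - (-0.1613)^2 = 1.11555844 - 0.02601769 = 1.08954075
  phi_hat_1 = [gamma(1) gamma(0) - gamma(1) gamma(2)] / det = [(-0.1613)(1.0562) - (-0.1613)(0.2052)] / 1.08954075 = -0.1372663 / 1.08954075 = -0.126
  phi_hat_2 = [gamma(0) gamma(2) - gamma(1)^2] / det = [(1.0562)(0.2052) - (-0.1613)^2] / 1.08954075 = 0.19071455 / 1.08954075 = 0.175
So phi_hat = [-0.1260, 0.1750].
Therefore phi_hat_2 = 0.1750.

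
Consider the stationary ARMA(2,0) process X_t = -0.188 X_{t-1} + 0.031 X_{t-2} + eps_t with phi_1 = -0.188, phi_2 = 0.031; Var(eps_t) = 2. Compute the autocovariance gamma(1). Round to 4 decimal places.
\gamma(1) = -0.4036

Multiply the model equation by X_{t-k} and take expectations. With theta_0 = psi_0 = 1 and psi_j the MA(infinity) weights, this gives
  gamma(k) - sum_i phi_i gamma(k-i) = c_k,
  c_k = sigma^2 * sum_{j=k..q} theta_j psi_{j-k}   (c_k = 0 for k > q),
using gamma(-m) = gamma(m).
Pure AR (q = 0): c_0 = sigma^2 = 2, c_k = 0 for k >= 1.
Equations for k = 0, 1, 2 (AR order 2, c_2 = 0):
  (E0) gamma(0) = phi_1 gamma(1) + phi_2 gamma(2) + c_0
  (E1) gamma(1) = phi_1 gamma(0) + phi_2 gamma(1) + c_1
  (E2) gamma(2) = phi_1 gamma(1) + phi_2 gamma(0)
From (E1): gamma(1) = A gamma(0) + B with
  A = phi_1 / (1 - phi_2) = -0.188 / 0.969 = -0.194014,   B = c_1 / (1 - phi_2) = 0 / 0.969 = 0.
Insert (E2) into (E0): gamma(0) (1 - phi_2^2) = phi_1 (1 + phi_2) gamma(1) + c_0.
  phi_1 (1 + phi_2) = (-0.188)(1.031) = -0.193828,   1 - phi_2^2 = 0.999039.
Replace gamma(1) by A gamma(0) + B and collect gamma(0):
  gamma(0) [0.999039 - (-0.193828)(-0.194014)] = c_0 = 2
  gamma(0) * 0.961434 = 2
  gamma(0) = 2 / 0.961434 = 2.080227.
  gamma(1) = A gamma(0) = (-0.194014)(2.080227) = -0.403594.
Therefore gamma(1) = -0.4036 (to 4 decimal places).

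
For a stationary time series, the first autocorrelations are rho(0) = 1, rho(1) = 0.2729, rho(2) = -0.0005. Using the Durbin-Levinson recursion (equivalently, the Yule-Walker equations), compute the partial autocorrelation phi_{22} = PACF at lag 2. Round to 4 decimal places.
\phi_{22} = -0.0810

The PACF at lag k is phi_{kk}, the last component of the solution
to the Yule-Walker system G_k phi = r_k where
  (G_k)_{ij} = rho(|i - j|), (r_k)_i = rho(i), i,j = 1..k.
Equivalently, Durbin-Levinson gives phi_{kk} iteratively:
  phi_{11} = rho(1)
  phi_{kk} = [rho(k) - sum_{j=1..k-1} phi_{k-1,j} rho(k-j)]
            / [1 - sum_{j=1..k-1} phi_{k-1,j} rho(j)],
  phi_{k,j} = phi_{k-1,j} - phi_{kk} phi_{k-1,k-j},  j = 1..k-1.
Step k = 1:
  phi_11 = rho(1) = 0.2729.
Step k = 2:
  phi_22 = [rho(2) - phi_11 rho(1)] / [1 - phi_11 rho(1)] = [-0.0005 - (0.2729)(0.2729)] / [1 - (0.2729)(0.2729)]
         = -0.07497441 / 0.92552559 = -0.081.
Therefore phi_{22} = -0.0810.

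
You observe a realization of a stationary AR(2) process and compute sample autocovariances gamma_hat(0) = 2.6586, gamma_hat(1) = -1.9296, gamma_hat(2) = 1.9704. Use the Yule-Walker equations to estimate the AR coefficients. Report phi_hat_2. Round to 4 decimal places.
\hat\phi_{2} = 0.4530

The Yule-Walker equations for an AR(p) process read, in matrix form,
  Gamma_p phi = r_p,   with   (Gamma_p)_{ij} = gamma(|i - j|),
                       (r_p)_i = gamma(i),   i,j = 1..p.
Substitute the sample gammas (Toeplitz matrix and right-hand side of size 2):
  Gamma_p = [[2.6586, -1.9296], [-1.9296, 2.6586]]
  r_p     = [-1.9296, 1.9704]
Written out:
  2.6586 phi_1 - 1.9296 phi_2 = -1.9296
  -1.9296 phi_1 + 2.6586 phi_2 = 1.9704
Solve by Cramer's rule:
  det = gamma(0)^2 - gamma(1)^2 = (2.6586)^2 - (-1.9296)^2 = 7.06815396 - 3.72335616 = 3.3447978
  phi_hat_1 = [gamma(1) gamma(0) - gamma(1) gamma(2)] / det = [(-1.9296)(2.6586) - (-1.9296)(1.9704)] / 3.3447978 = -1.32795072 / 3.3447978 = -0.397
  phi_hat_2 = [gamma(0) gamma(2) - gamma(1)^2] / det = [(2.6586)(1.9704) - (-1.9296)^2] / 3.3447978 = 1.51514928 / 3.3447978 = 0.453
So phi_hat = [-0.3970, 0.4530].
Therefore phi_hat_2 = 0.4530.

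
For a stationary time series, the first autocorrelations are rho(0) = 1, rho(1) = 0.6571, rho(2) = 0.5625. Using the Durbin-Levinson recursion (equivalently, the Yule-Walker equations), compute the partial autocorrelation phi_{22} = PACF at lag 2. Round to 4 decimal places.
\phi_{22} = 0.2301

The PACF at lag k is phi_{kk}, the last component of the solution
to the Yule-Walker system G_k phi = r_k where
  (G_k)_{ij} = rho(|i - j|), (r_k)_i = rho(i), i,j = 1..k.
Equivalently, Durbin-Levinson gives phi_{kk} iteratively:
  phi_{11} = rho(1)
  phi_{kk} = [rho(k) - sum_{j=1..k-1} phi_{k-1,j} rho(k-j)]
            / [1 - sum_{j=1..k-1} phi_{k-1,j} rho(j)],
  phi_{k,j} = phi_{k-1,j} - phi_{kk} phi_{k-1,k-j},  j = 1..k-1.
Step k = 1:
  phi_11 = rho(1) = 0.6571.
Step k = 2:
  phi_22 = [rho(2) - phi_11 rho(1)] / [1 - phi_11 rho(1)] = [0.5625 - (0.6571)(0.6571)] / [1 - (0.6571)(0.6571)]
         = 0.13071959 / 0.56821959 = 0.2301.
Therefore phi_{22} = 0.2301.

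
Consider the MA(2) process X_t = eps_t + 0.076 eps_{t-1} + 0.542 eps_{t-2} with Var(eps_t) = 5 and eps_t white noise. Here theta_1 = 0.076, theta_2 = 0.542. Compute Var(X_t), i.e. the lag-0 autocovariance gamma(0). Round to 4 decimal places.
\gamma(0) = 6.4977

For an MA(q) process X_t = eps_t + sum_i theta_i eps_{t-i} with
Var(eps_t) = sigma^2, the variance is
  gamma(0) = sigma^2 * (1 + sum_i theta_i^2).
  sum_i theta_i^2 = (0.076)^2 + (0.542)^2 = 0.005776 + 0.293764 = 0.29954.
  gamma(0) = 5 * (1 + 0.29954) = 5 * 1.29954 = 6.4977.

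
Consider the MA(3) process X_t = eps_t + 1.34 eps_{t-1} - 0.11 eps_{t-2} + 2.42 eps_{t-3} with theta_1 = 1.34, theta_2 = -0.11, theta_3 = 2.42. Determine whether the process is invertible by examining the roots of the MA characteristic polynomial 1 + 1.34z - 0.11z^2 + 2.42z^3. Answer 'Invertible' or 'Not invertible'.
\text{Not invertible}

The MA(q) characteristic polynomial is P(z) = 1 + 1.34z - 0.11z^2 + 2.42z^3.
Invertibility requires all roots to lie outside the unit circle, i.e. |z| > 1 for every root.
Degree 3: look for a simple real root z0 first, then factor out (1 - z/z0) and solve the remaining quadratic.
Testing z0 = -0.5: P(-0.5) = 1 + (1.34)(-0.5) + (-0.11)(-0.5)^2 + (2.42)(-0.5)^3
  = 1 + (-0.67) + (-0.0275) + (-0.3025) = 0.  So z_0 = -0.5 is a root, |z_0| = 0.5.
Divide out the factor (1 + 2 z) = (1 - z/z0) (since 1/z0 = -2):
  P(z) = (1 + 2 z)(1 + (-0.66) z + (1.21) z^2)
  [check: z-coef -0.66 - (-2) = 1.34; z^2-coef 1.21 - (-2)(-0.66) = -0.11; z^3-coef -(-2)(1.21) = 2.42.]
Remaining roots from the quadratic factor 1 + (-0.66) z + (1.21) z^2:
  Set 1 + (-0.66) z + (1.21) z^2 = 0, i.e. a z^2 + b z + c = 0 with a = 1.21, b = -0.66, c = 1.
  Discriminant D = b^2 - 4ac = (-0.66)^2 - 4*(1.21)*1 = 0.4356 - (4.84) = -4.4044.
  D < 0, so the roots are the complex-conjugate pair z = (-b +/- i sqrt(-D)) / (2a) = 0.2727 +/- 0.8672i.
  For a conjugate pair |z|^2 = z * conj(z) = (product of roots) = c/a = 1/(1.21) = 0.826446, so |z| = sqrt(0.826446) = 0.9091 for both roots.
Moduli of all roots: 0.5000, 0.9091, 0.9091.
All moduli strictly greater than 1? No.
Verdict: Not invertible.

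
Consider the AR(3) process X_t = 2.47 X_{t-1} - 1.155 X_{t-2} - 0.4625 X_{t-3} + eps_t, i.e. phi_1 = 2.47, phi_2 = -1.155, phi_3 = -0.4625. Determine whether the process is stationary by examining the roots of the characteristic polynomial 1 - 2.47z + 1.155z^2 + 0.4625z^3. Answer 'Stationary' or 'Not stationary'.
\text{Not stationary}

The AR(p) characteristic polynomial is P(z) = 1 - 2.47z + 1.155z^2 + 0.4625z^3.
Stationarity requires all roots to lie outside the unit circle, i.e. |z| > 1 for every root.
Degree 3: look for a simple real root z0 first, then factor out (1 - z/z0) and solve the remaining quadratic.
Testing z0 = 0.8: P(0.8) = 1 + (-2.47)(0.8) + (1.155)(0.8)^2 + (0.4625)(0.8)^3
  = 1 + (-1.976) + (0.7392) + (0.2368) = 0.  So z_0 = 0.8 is a root, |z_0| = 0.8.
Divide out the factor (1 - 1.25 z) = (1 - z/z0) (since 1/z0 = 1.25):
  P(z) = (1 - 1.25 z)(1 + (-1.22) z + (-0.37) z^2)
  [check: z-coef -1.22 - (1.25) = -2.47; z^2-coef -0.37 - (1.25)(-1.22) = 1.155; z^3-coef -(1.25)(-0.37) = 0.4625.]
Remaining roots from the quadratic factor 1 + (-1.22) z + (-0.37) z^2:
  Set 1 + (-1.22) z + (-0.37) z^2 = 0, i.e. a z^2 + b z + c = 0 with a = -0.37, b = -1.22, c = 1.
  Discriminant D = b^2 - 4ac = (-1.22)^2 - 4*(-0.37)*1 = 1.4884 - (-1.48) = 2.9684.
  D >= 0, so the roots are real: z = (-b +/- sqrt(D)) / (2a) = (1.22 +/- 1.722905) / (-0.74).
    z_1 = (1.22 + 1.722905) / (-0.74) = -3.9769,   |z_1| = 3.9769.
    z_2 = (1.22 - 1.722905) / (-0.74) = 0.6796,   |z_2| = 0.6796.
Moduli of all roots: 0.8000, 3.9769, 0.6796.
All moduli strictly greater than 1? No.
Verdict: Not stationary.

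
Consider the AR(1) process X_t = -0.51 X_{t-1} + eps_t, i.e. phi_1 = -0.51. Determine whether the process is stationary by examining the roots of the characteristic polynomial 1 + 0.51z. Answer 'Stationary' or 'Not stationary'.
\text{Stationary}

The AR(p) characteristic polynomial is P(z) = 1 + 0.51z.
Stationarity requires all roots to lie outside the unit circle, i.e. |z| > 1 for every root.
This is linear in z: 1 + (0.51) z = 0  =>  z = -1/(0.51) = -1.960784,  |z| = 1.960784.
Moduli of all roots: 1.9608.
All moduli strictly greater than 1? Yes.
Verdict: Stationary.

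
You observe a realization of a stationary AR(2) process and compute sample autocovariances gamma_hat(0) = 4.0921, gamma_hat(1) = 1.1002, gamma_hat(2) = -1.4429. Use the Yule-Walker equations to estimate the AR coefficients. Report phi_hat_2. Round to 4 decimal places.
\hat\phi_{2} = -0.4580

The Yule-Walker equations for an AR(p) process read, in matrix form,
  Gamma_p phi = r_p,   with   (Gamma_p)_{ij} = gamma(|i - j|),
                       (r_p)_i = gamma(i),   i,j = 1..p.
Substitute the sample gammas (Toeplitz matrix and right-hand side of size 2):
  Gamma_p = [[4.0921, 1.1002], [1.1002, 4.0921]]
  r_p     = [1.1002, -1.4429]
Written out:
  4.0921 phi_1 + 1.1002 phi_2 = 1.1002
  1.1002 phi_1 + 4.0921 phi_2 = -1.4429
Solve by Cramer's rule:
  det = gamma(0)^2 - gamma(1)^2 = (4.0921)^2 - (1.1002)^2 = 16.74528241 - 1.21044004 = 15.53484237
  phi_hat_1 = [gamma(1) gamma(0) - gamma(1) gamma(2)] / det = [(1.1002)(4.0921) - (1.1002)(-1.4429)] / 15.53484237 = 6.089607 / 15.53484237 = 0.392
  phi_hat_2 = [gamma(0) gamma(2) - gamma(1)^2] / det = [(4.0921)(-1.4429) - (1.1002)^2] / 15.53484237 = -7.11493113 / 15.53484237 = -0.458
So phi_hat = [0.3920, -0.4580].
Therefore phi_hat_2 = -0.4580.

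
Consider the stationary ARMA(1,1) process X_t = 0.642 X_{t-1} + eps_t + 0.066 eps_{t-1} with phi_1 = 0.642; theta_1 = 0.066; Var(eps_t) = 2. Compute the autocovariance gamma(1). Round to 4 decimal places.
\gamma(1) = 2.5109

Multiply the model equation by X_{t-k} and take expectations. With theta_0 = psi_0 = 1 and psi_j the MA(infinity) weights, this gives
  gamma(k) - sum_i phi_i gamma(k-i) = c_k,
  c_k = sigma^2 * sum_{j=k..q} theta_j psi_{j-k}   (c_k = 0 for k > q),
using gamma(-m) = gamma(m).
psi-weights needed (psi_j = theta_j + sum_i phi_i psi_{j-i}):
  psi_1 = theta_1 + phi_1 = 0.066 + (0.642) = 0.708
Right-hand sides:
  c_0 = sigma^2 (1 + theta_1 psi_1) = 2 * (1 + (0.066)(0.708)) = 2 * 1.046728 = 2.093456
  c_1 = sigma^2 theta_1 = 2 * (0.066) = 0.132
  c_2 = 0
Equations for k = 0 and k = 1 (AR order 1):
  gamma(0) = phi_1 gamma(1) + c_0
  gamma(1) = phi_1 gamma(0) + c_1
Substituting the second into the first: gamma(0) (1 - phi_1^2) = c_0 + phi_1 c_1, so
  gamma(0) = (c_0 + phi_1 c_1) / (1 - phi_1^2) = (2.093456 + (0.642)(0.132)) / (1 - (0.642)^2) = 2.1782 / 0.587836 = 3.705455.
  gamma(1) = phi_1 gamma(0) + c_1 = (0.642)(3.705455) + (0.132) = 2.510902.
Therefore gamma(1) = 2.5109 (to 4 decimal places).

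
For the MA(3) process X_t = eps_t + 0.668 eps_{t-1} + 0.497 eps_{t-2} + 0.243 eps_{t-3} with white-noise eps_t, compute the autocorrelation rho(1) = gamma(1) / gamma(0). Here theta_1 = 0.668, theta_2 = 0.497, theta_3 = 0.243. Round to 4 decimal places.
\rho(1) = 0.6396

For an MA(q) process with theta_0 = 1, the autocovariance is
  gamma(k) = sigma^2 * sum_{i=0..q-k} theta_i * theta_{i+k},
and rho(k) = gamma(k) / gamma(0). Sigma^2 cancels.
  numerator   = (1)*(0.668) + (0.668)*(0.497) + (0.497)*(0.243) = 1.120767.
  denominator = (1)^2 + (0.668)^2 + (0.497)^2 + (0.243)^2 = 1.752282.
  rho(1) = 1.120767 / 1.752282 = 0.6396.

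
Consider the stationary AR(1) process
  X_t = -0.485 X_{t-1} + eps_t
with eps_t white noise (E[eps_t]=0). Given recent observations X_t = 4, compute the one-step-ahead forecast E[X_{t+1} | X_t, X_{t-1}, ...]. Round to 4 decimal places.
E[X_{t+1} \mid \mathcal F_t] = -1.9400

For an AR(p) model X_t = c + sum_i phi_i X_{t-i} + eps_t, the
one-step-ahead conditional mean is
  E[X_{t+1} | X_t, ...] = c + sum_i phi_i X_{t+1-i}.
Substitute known values:
  E[X_{t+1} | ...] = (-0.485) * (4)
                   = -1.9400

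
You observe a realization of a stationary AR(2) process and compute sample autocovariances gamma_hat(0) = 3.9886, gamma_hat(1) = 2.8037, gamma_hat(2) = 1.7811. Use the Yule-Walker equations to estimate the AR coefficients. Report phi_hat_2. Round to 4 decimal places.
\hat\phi_{2} = -0.0940

The Yule-Walker equations for an AR(p) process read, in matrix form,
  Gamma_p phi = r_p,   with   (Gamma_p)_{ij} = gamma(|i - j|),
                       (r_p)_i = gamma(i),   i,j = 1..p.
Substitute the sample gammas (Toeplitz matrix and right-hand side of size 2):
  Gamma_p = [[3.9886, 2.8037], [2.8037, 3.9886]]
  r_p     = [2.8037, 1.7811]
Written out:
  3.9886 phi_1 + 2.8037 phi_2 = 2.8037
  2.8037 phi_1 + 3.9886 phi_2 = 1.7811
Solve by Cramer's rule:
  det = gamma(0)^2 - gamma(1)^2 = (3.9886)^2 - (2.8037)^2 = 15.90892996 - 7.86073369 = 8.04819627
  phi_hat_1 = [gamma(1) gamma(0) - gamma(1) gamma(2)] / det = [(2.8037)(3.9886) - (2.8037)(1.7811)] / 8.04819627 = 6.18916775 / 8.04819627 = 0.769
  phi_hat_2 = [gamma(0) gamma(2) - gamma(1)^2] / det = [(3.9886)(1.7811) - (2.8037)^2] / 8.04819627 = -0.75663823 / 8.04819627 = -0.094
So phi_hat = [0.7690, -0.0940].
Therefore phi_hat_2 = -0.0940.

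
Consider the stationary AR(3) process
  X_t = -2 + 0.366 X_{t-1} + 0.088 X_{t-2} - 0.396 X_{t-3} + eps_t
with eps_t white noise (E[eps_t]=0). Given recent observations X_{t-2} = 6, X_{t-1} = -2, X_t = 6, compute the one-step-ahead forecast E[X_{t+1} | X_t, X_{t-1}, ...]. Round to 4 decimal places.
E[X_{t+1} \mid \mathcal F_t] = -2.3560

For an AR(p) model X_t = c + sum_i phi_i X_{t-i} + eps_t, the
one-step-ahead conditional mean is
  E[X_{t+1} | X_t, ...] = c + sum_i phi_i X_{t+1-i}.
Substitute known values:
  E[X_{t+1} | ...] = -2 + (0.366) * (6) + (0.088) * (-2) + (-0.396) * (6)
                   = -2.3560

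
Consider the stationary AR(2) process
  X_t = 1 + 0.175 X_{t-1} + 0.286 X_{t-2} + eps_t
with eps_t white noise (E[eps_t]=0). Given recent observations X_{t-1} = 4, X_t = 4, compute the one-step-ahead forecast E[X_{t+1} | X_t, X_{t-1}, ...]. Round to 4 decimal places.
E[X_{t+1} \mid \mathcal F_t] = 2.8440

For an AR(p) model X_t = c + sum_i phi_i X_{t-i} + eps_t, the
one-step-ahead conditional mean is
  E[X_{t+1} | X_t, ...] = c + sum_i phi_i X_{t+1-i}.
Substitute known values:
  E[X_{t+1} | ...] = 1 + (0.175) * (4) + (0.286) * (4)
                   = 2.8440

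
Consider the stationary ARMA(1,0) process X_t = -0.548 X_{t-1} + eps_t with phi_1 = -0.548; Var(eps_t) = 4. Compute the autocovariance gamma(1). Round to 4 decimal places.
\gamma(1) = -3.1328

Multiply the model equation by X_{t-k} and take expectations. With theta_0 = psi_0 = 1 and psi_j the MA(infinity) weights, this gives
  gamma(k) - sum_i phi_i gamma(k-i) = c_k,
  c_k = sigma^2 * sum_{j=k..q} theta_j psi_{j-k}   (c_k = 0 for k > q),
using gamma(-m) = gamma(m).
Pure AR (q = 0): c_0 = sigma^2 = 4, c_k = 0 for k >= 1.
Equations for k = 0 and k = 1 (AR order 1):
  gamma(0) = phi_1 gamma(1) + c_0
  gamma(1) = phi_1 gamma(0) + c_1
Substituting the second into the first: gamma(0) (1 - phi_1^2) = c_0 + phi_1 c_1, so
  gamma(0) = c_0 / (1 - phi_1^2) = 4 / (1 - (-0.548)^2) = 4 / 0.699696 = 5.716768.
  gamma(1) = phi_1 gamma(0) = (-0.548)(5.716768) = -3.132789.
Therefore gamma(1) = -3.1328 (to 4 decimal places).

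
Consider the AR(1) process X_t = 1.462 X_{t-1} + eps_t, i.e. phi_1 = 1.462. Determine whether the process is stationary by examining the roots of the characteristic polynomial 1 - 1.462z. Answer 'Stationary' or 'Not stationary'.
\text{Not stationary}

The AR(p) characteristic polynomial is P(z) = 1 - 1.462z.
Stationarity requires all roots to lie outside the unit circle, i.e. |z| > 1 for every root.
This is linear in z: 1 + (-1.462) z = 0  =>  z = -1/(-1.462) = 0.683995,  |z| = 0.683995.
Moduli of all roots: 0.6840.
All moduli strictly greater than 1? No.
Verdict: Not stationary.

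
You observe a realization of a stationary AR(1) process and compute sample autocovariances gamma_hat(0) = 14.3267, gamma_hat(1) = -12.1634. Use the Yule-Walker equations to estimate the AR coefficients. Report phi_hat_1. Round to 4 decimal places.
\hat\phi_{1} = -0.8490

The Yule-Walker equations for an AR(p) process read, in matrix form,
  Gamma_p phi = r_p,   with   (Gamma_p)_{ij} = gamma(|i - j|),
                       (r_p)_i = gamma(i),   i,j = 1..p.
Substitute the sample gammas (Toeplitz matrix and right-hand side of size 1):
  Gamma_p = [[14.3267]]
  r_p     = [-12.1634]
With p = 1 this is the single equation gamma(0) phi_1 = gamma(1):
  phi_hat_1 = gamma(1) / gamma(0) = -12.1634 / 14.3267 = -0.8490.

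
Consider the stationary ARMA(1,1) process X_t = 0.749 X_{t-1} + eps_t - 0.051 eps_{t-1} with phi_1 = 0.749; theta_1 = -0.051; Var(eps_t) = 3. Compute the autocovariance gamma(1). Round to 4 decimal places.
\gamma(1) = 4.5877

Multiply the model equation by X_{t-k} and take expectations. With theta_0 = psi_0 = 1 and psi_j the MA(infinity) weights, this gives
  gamma(k) - sum_i phi_i gamma(k-i) = c_k,
  c_k = sigma^2 * sum_{j=k..q} theta_j psi_{j-k}   (c_k = 0 for k > q),
using gamma(-m) = gamma(m).
psi-weights needed (psi_j = theta_j + sum_i phi_i psi_{j-i}):
  psi_1 = theta_1 + phi_1 = -0.051 + (0.749) = 0.698
Right-hand sides:
  c_0 = sigma^2 (1 + theta_1 psi_1) = 3 * (1 + (-0.051)(0.698)) = 3 * 0.964402 = 2.893206
  c_1 = sigma^2 theta_1 = 3 * (-0.051) = -0.153
  c_2 = 0
Equations for k = 0 and k = 1 (AR order 1):
  gamma(0) = phi_1 gamma(1) + c_0
  gamma(1) = phi_1 gamma(0) + c_1
Substituting the second into the first: gamma(0) (1 - phi_1^2) = c_0 + phi_1 c_1, so
  gamma(0) = (c_0 + phi_1 c_1) / (1 - phi_1^2) = (2.893206 + (0.749)(-0.153)) / (1 - (0.749)^2) = 2.778609 / 0.438999 = 6.32942.
  gamma(1) = phi_1 gamma(0) + c_1 = (0.749)(6.32942) + (-0.153) = 4.587735.
Therefore gamma(1) = 4.5877 (to 4 decimal places).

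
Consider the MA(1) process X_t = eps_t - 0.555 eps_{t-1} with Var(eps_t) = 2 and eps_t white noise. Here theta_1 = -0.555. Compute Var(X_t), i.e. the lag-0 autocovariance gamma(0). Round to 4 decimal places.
\gamma(0) = 2.6161

For an MA(q) process X_t = eps_t + sum_i theta_i eps_{t-i} with
Var(eps_t) = sigma^2, the variance is
  gamma(0) = sigma^2 * (1 + sum_i theta_i^2).
  sum_i theta_i^2 = (-0.555)^2 = 0.308025.
  gamma(0) = 2 * (1 + 0.308025) = 2 * 1.308025 = 2.61605, which rounds to 2.6161.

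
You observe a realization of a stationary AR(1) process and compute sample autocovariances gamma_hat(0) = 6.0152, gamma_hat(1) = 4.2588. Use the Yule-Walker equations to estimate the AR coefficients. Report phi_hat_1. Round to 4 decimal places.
\hat\phi_{1} = 0.7080

The Yule-Walker equations for an AR(p) process read, in matrix form,
  Gamma_p phi = r_p,   with   (Gamma_p)_{ij} = gamma(|i - j|),
                       (r_p)_i = gamma(i),   i,j = 1..p.
Substitute the sample gammas (Toeplitz matrix and right-hand side of size 1):
  Gamma_p = [[6.0152]]
  r_p     = [4.2588]
With p = 1 this is the single equation gamma(0) phi_1 = gamma(1):
  phi_hat_1 = gamma(1) / gamma(0) = 4.2588 / 6.0152 = 0.7080.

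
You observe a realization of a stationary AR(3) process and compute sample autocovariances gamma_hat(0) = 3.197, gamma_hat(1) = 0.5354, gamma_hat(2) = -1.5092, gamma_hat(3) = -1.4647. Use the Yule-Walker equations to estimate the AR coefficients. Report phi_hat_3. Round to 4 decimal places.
\hat\phi_{3} = -0.3530

The Yule-Walker equations for an AR(p) process read, in matrix form,
  Gamma_p phi = r_p,   with   (Gamma_p)_{ij} = gamma(|i - j|),
                       (r_p)_i = gamma(i),   i,j = 1..p.
Substitute the sample gammas (Toeplitz matrix and right-hand side of size 3):
  Gamma_p = [[3.197, 0.5354, -1.5092], [0.5354, 3.197, 0.5354], [-1.5092, 0.5354, 3.197]]
  r_p     = [0.5354, -1.5092, -1.4647]
Written out (R1..R3):
  (R1) 3.197 phi_1 + 0.5354 phi_2 - 1.5092 phi_3 = 0.5354
  (R2) 0.5354 phi_1 + 3.197 phi_2 + 0.5354 phi_3 = -1.5092
  (R3) -1.5092 phi_1 + 0.5354 phi_2 + 3.197 phi_3 = -1.4647
Gaussian elimination:
  R2 <- R2 - (0.5354/3.197) R1 = R2 - (0.16747) R1:  3.107337 phi_2 + 0.788145 phi_3 = -1.598863
  R3 <- R3 - (-1.5092/3.197) R1 = R3 - (-0.472068) R1:  0.788145 phi_2 + 2.484556 phi_3 = -1.211955
  R3 <- R3 - (0.788145/3.107337) R2 = R3 - (0.25364) R2:  2.284651 phi_3 = -0.806419
Back-substitution:
  phi_hat_3 = -0.806419 / 2.284651 = -0.352973
  phi_hat_2 = (-1.598863 - (0.788145)(-0.352973)) / 3.107337 = -0.425017
  phi_hat_1 = (0.5354 - (0.5354)(-0.425017) - (-1.5092)(-0.352973)) / 3.197 = 0.07202
So phi_hat = [0.0720, -0.4250, -0.3530].
Therefore phi_hat_3 = -0.3530.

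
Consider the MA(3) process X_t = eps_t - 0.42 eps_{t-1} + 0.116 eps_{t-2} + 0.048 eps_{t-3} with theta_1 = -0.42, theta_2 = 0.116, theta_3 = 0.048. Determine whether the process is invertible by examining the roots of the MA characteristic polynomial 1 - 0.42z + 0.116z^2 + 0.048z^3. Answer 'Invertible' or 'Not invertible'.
\text{Invertible}

The MA(q) characteristic polynomial is P(z) = 1 - 0.42z + 0.116z^2 + 0.048z^3.
Invertibility requires all roots to lie outside the unit circle, i.e. |z| > 1 for every root.
Degree 3: look for a simple real root z0 first, then factor out (1 - z/z0) and solve the remaining quadratic.
Testing z0 = -5: P(-5) = 1 + (-0.42)(-5) + (0.116)(-5)^2 + (0.048)(-5)^3
  = 1 + (2.1) + (2.9) + (-6) = 0.  So z_0 = -5 is a root, |z_0| = 5.
Divide out the factor (1 + 0.2 z) = (1 - z/z0) (since 1/z0 = -0.2):
  P(z) = (1 + 0.2 z)(1 + (-0.62) z + (0.24) z^2)
  [check: z-coef -0.62 - (-0.2) = -0.42; z^2-coef 0.24 - (-0.2)(-0.62) = 0.116; z^3-coef -(-0.2)(0.24) = 0.048.]
Remaining roots from the quadratic factor 1 + (-0.62) z + (0.24) z^2:
  Set 1 + (-0.62) z + (0.24) z^2 = 0, i.e. a z^2 + b z + c = 0 with a = 0.24, b = -0.62, c = 1.
  Discriminant D = b^2 - 4ac = (-0.62)^2 - 4*(0.24)*1 = 0.3844 - (0.96) = -0.5756.
  D < 0, so the roots are the complex-conjugate pair z = (-b +/- i sqrt(-D)) / (2a) = 1.2917 +/- 1.5806i.
  For a conjugate pair |z|^2 = z * conj(z) = (product of roots) = c/a = 1/(0.24) = 4.166667, so |z| = sqrt(4.166667) = 2.0412 for both roots.
Moduli of all roots: 5.0000, 2.0412, 2.0412.
All moduli strictly greater than 1? Yes.
Verdict: Invertible.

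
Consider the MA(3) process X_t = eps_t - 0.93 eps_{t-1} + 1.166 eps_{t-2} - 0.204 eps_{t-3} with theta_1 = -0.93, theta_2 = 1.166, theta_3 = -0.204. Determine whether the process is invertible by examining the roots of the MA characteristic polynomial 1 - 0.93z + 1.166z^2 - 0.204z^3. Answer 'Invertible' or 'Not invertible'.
\text{Not invertible}

The MA(q) characteristic polynomial is P(z) = 1 - 0.93z + 1.166z^2 - 0.204z^3.
Invertibility requires all roots to lie outside the unit circle, i.e. |z| > 1 for every root.
Degree 3: look for a simple real root z0 first, then factor out (1 - z/z0) and solve the remaining quadratic.
Testing z0 = 5: P(5) = 1 + (-0.93)(5) + (1.166)(5)^2 + (-0.204)(5)^3
  = 1 + (-4.65) + (29.15) + (-25.5) = 0.  So z_0 = 5 is a root, |z_0| = 5.
Divide out the factor (1 - 0.2 z) = (1 - z/z0) (since 1/z0 = 0.2):
  P(z) = (1 - 0.2 z)(1 + (-0.73) z + (1.02) z^2)
  [check: z-coef -0.73 - (0.2) = -0.93; z^2-coef 1.02 - (0.2)(-0.73) = 1.166; z^3-coef -(0.2)(1.02) = -0.204.]
Remaining roots from the quadratic factor 1 + (-0.73) z + (1.02) z^2:
  Set 1 + (-0.73) z + (1.02) z^2 = 0, i.e. a z^2 + b z + c = 0 with a = 1.02, b = -0.73, c = 1.
  Discriminant D = b^2 - 4ac = (-0.73)^2 - 4*(1.02)*1 = 0.5329 - (4.08) = -3.5471.
  D < 0, so the roots are the complex-conjugate pair z = (-b +/- i sqrt(-D)) / (2a) = 0.3578 +/- 0.9232i.
  For a conjugate pair |z|^2 = z * conj(z) = (product of roots) = c/a = 1/(1.02) = 0.980392, so |z| = sqrt(0.980392) = 0.9901 for both roots.
Moduli of all roots: 5.0000, 0.9901, 0.9901.
All moduli strictly greater than 1? No.
Verdict: Not invertible.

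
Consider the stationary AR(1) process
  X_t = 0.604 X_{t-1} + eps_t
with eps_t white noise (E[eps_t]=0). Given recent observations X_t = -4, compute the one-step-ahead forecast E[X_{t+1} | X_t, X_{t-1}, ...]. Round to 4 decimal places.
E[X_{t+1} \mid \mathcal F_t] = -2.4160

For an AR(p) model X_t = c + sum_i phi_i X_{t-i} + eps_t, the
one-step-ahead conditional mean is
  E[X_{t+1} | X_t, ...] = c + sum_i phi_i X_{t+1-i}.
Substitute known values:
  E[X_{t+1} | ...] = (0.604) * (-4)
                   = -2.4160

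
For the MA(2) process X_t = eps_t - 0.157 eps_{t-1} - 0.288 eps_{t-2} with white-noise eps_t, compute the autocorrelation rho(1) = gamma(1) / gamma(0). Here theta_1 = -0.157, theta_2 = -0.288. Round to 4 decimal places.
\rho(1) = -0.1009

For an MA(q) process with theta_0 = 1, the autocovariance is
  gamma(k) = sigma^2 * sum_{i=0..q-k} theta_i * theta_{i+k},
and rho(k) = gamma(k) / gamma(0). Sigma^2 cancels.
  numerator   = (1)*(-0.157) + (-0.157)*(-0.288) = -0.111784.
  denominator = (1)^2 + (-0.157)^2 + (-0.288)^2 = 1.107593.
  rho(1) = -0.111784 / 1.107593 = -0.1009.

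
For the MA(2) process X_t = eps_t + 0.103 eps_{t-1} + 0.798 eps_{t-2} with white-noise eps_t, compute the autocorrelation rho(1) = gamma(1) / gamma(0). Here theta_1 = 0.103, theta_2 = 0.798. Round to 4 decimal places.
\rho(1) = 0.1124

For an MA(q) process with theta_0 = 1, the autocovariance is
  gamma(k) = sigma^2 * sum_{i=0..q-k} theta_i * theta_{i+k},
and rho(k) = gamma(k) / gamma(0). Sigma^2 cancels.
  numerator   = (1)*(0.103) + (0.103)*(0.798) = 0.185194.
  denominator = (1)^2 + (0.103)^2 + (0.798)^2 = 1.647413.
  rho(1) = 0.185194 / 1.647413 = 0.1124.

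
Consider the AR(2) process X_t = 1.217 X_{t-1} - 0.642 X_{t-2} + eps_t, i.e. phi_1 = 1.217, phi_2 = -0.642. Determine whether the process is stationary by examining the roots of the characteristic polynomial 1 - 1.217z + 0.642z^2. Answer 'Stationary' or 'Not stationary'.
\text{Stationary}

The AR(p) characteristic polynomial is P(z) = 1 - 1.217z + 0.642z^2.
Stationarity requires all roots to lie outside the unit circle, i.e. |z| > 1 for every root.
Set 1 + (-1.217) z + (0.642) z^2 = 0, i.e. a z^2 + b z + c = 0 with a = 0.642, b = -1.217, c = 1.
Discriminant D = b^2 - 4ac = (-1.217)^2 - 4*(0.642)*1 = 1.481089 - (2.568) = -1.086911.
D < 0, so the roots are the complex-conjugate pair z = (-b +/- i sqrt(-D)) / (2a) = 0.9478 +/- 0.812i.
For a conjugate pair |z|^2 = z * conj(z) = (product of roots) = c/a = 1/(0.642) = 1.557632, so |z| = sqrt(1.557632) = 1.2481 for both roots.
Moduli of all roots: 1.2481, 1.2481.
All moduli strictly greater than 1? Yes.
Verdict: Stationary.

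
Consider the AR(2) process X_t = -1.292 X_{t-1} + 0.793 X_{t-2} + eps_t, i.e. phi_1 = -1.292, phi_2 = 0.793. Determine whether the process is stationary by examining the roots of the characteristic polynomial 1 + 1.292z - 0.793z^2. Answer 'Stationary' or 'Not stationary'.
\text{Not stationary}

The AR(p) characteristic polynomial is P(z) = 1 + 1.292z - 0.793z^2.
Stationarity requires all roots to lie outside the unit circle, i.e. |z| > 1 for every root.
Set 1 + (1.292) z + (-0.793) z^2 = 0, i.e. a z^2 + b z + c = 0 with a = -0.793, b = 1.292, c = 1.
Discriminant D = b^2 - 4ac = (1.292)^2 - 4*(-0.793)*1 = 1.669264 - (-3.172) = 4.841264.
D >= 0, so the roots are real: z = (-b +/- sqrt(D)) / (2a) = (-1.292 +/- 2.200287) / (-1.586).
  z_1 = (-1.292 + 2.200287) / (-1.586) = -0.5727,   |z_1| = 0.5727.
  z_2 = (-1.292 - 2.200287) / (-1.586) = 2.2019,   |z_2| = 2.2019.
Moduli of all roots: 0.5727, 2.2019.
All moduli strictly greater than 1? No.
Verdict: Not stationary.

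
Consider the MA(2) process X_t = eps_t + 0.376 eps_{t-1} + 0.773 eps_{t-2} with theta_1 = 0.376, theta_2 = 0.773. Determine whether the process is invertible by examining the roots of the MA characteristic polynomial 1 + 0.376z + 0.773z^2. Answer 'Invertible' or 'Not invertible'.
\text{Invertible}

The MA(q) characteristic polynomial is P(z) = 1 + 0.376z + 0.773z^2.
Invertibility requires all roots to lie outside the unit circle, i.e. |z| > 1 for every root.
Set 1 + (0.376) z + (0.773) z^2 = 0, i.e. a z^2 + b z + c = 0 with a = 0.773, b = 0.376, c = 1.
Discriminant D = b^2 - 4ac = (0.376)^2 - 4*(0.773)*1 = 0.141376 - (3.092) = -2.950624.
D < 0, so the roots are the complex-conjugate pair z = (-b +/- i sqrt(-D)) / (2a) = -0.2432 +/- 1.1111i.
For a conjugate pair |z|^2 = z * conj(z) = (product of roots) = c/a = 1/(0.773) = 1.293661, so |z| = sqrt(1.293661) = 1.1374 for both roots.
Moduli of all roots: 1.1374, 1.1374.
All moduli strictly greater than 1? Yes.
Verdict: Invertible.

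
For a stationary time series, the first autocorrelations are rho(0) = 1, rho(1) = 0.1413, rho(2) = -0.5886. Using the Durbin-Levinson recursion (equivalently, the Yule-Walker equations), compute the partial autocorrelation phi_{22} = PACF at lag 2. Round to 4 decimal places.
\phi_{22} = -0.6210

The PACF at lag k is phi_{kk}, the last component of the solution
to the Yule-Walker system G_k phi = r_k where
  (G_k)_{ij} = rho(|i - j|), (r_k)_i = rho(i), i,j = 1..k.
Equivalently, Durbin-Levinson gives phi_{kk} iteratively:
  phi_{11} = rho(1)
  phi_{kk} = [rho(k) - sum_{j=1..k-1} phi_{k-1,j} rho(k-j)]
            / [1 - sum_{j=1..k-1} phi_{k-1,j} rho(j)],
  phi_{k,j} = phi_{k-1,j} - phi_{kk} phi_{k-1,k-j},  j = 1..k-1.
Step k = 1:
  phi_11 = rho(1) = 0.1413.
Step k = 2:
  phi_22 = [rho(2) - phi_11 rho(1)] / [1 - phi_11 rho(1)] = [-0.5886 - (0.1413)(0.1413)] / [1 - (0.1413)(0.1413)]
         = -0.60856569 / 0.98003431 = -0.621.
Therefore phi_{22} = -0.6210.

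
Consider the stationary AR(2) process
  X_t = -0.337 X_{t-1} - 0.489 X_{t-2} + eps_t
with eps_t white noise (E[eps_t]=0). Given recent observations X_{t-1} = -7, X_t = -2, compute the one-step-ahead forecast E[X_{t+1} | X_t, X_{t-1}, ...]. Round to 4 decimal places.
E[X_{t+1} \mid \mathcal F_t] = 4.0970

For an AR(p) model X_t = c + sum_i phi_i X_{t-i} + eps_t, the
one-step-ahead conditional mean is
  E[X_{t+1} | X_t, ...] = c + sum_i phi_i X_{t+1-i}.
Substitute known values:
  E[X_{t+1} | ...] = (-0.337) * (-2) + (-0.489) * (-7)
                   = 4.0970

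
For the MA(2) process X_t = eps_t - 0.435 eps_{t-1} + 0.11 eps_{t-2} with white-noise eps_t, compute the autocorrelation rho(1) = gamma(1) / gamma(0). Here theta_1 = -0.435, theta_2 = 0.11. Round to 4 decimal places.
\rho(1) = -0.4019

For an MA(q) process with theta_0 = 1, the autocovariance is
  gamma(k) = sigma^2 * sum_{i=0..q-k} theta_i * theta_{i+k},
and rho(k) = gamma(k) / gamma(0). Sigma^2 cancels.
  numerator   = (1)*(-0.435) + (-0.435)*(0.11) = -0.48285.
  denominator = (1)^2 + (-0.435)^2 + (0.11)^2 = 1.201325.
  rho(1) = -0.48285 / 1.201325 = -0.4019.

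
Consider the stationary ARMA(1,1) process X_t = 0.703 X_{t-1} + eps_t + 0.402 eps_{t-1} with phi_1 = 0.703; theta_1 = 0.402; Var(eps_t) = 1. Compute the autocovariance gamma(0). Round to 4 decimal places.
\gamma(0) = 3.4141

Multiply the model equation by X_{t-k} and take expectations. With theta_0 = psi_0 = 1 and psi_j the MA(infinity) weights, this gives
  gamma(k) - sum_i phi_i gamma(k-i) = c_k,
  c_k = sigma^2 * sum_{j=k..q} theta_j psi_{j-k}   (c_k = 0 for k > q),
using gamma(-m) = gamma(m).
psi-weights needed (psi_j = theta_j + sum_i phi_i psi_{j-i}):
  psi_1 = theta_1 + phi_1 = 0.402 + (0.703) = 1.105
Right-hand sides:
  c_0 = sigma^2 (1 + theta_1 psi_1) = 1 * (1 + (0.402)(1.105)) = 1 * 1.44421 = 1.44421
  c_1 = sigma^2 theta_1 = 1 * (0.402) = 0.402
  c_2 = 0
Equations for k = 0 and k = 1 (AR order 1):
  gamma(0) = phi_1 gamma(1) + c_0
  gamma(1) = phi_1 gamma(0) + c_1
Substituting the second into the first: gamma(0) (1 - phi_1^2) = c_0 + phi_1 c_1, so
  gamma(0) = (c_0 + phi_1 c_1) / (1 - phi_1^2) = (1.44421 + (0.703)(0.402)) / (1 - (0.703)^2) = 1.726816 / 0.505791 = 3.41409.
Therefore gamma(0) = 3.4141 (to 4 decimal places).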